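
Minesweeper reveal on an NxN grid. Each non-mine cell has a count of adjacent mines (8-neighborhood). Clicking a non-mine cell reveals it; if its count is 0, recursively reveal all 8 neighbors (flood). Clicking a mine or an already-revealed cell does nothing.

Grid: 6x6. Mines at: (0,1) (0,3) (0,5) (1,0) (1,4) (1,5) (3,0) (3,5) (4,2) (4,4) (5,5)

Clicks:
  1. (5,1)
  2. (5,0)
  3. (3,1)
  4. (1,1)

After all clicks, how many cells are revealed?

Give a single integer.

Click 1 (5,1) count=1: revealed 1 new [(5,1)] -> total=1
Click 2 (5,0) count=0: revealed 3 new [(4,0) (4,1) (5,0)] -> total=4
Click 3 (3,1) count=2: revealed 1 new [(3,1)] -> total=5
Click 4 (1,1) count=2: revealed 1 new [(1,1)] -> total=6

Answer: 6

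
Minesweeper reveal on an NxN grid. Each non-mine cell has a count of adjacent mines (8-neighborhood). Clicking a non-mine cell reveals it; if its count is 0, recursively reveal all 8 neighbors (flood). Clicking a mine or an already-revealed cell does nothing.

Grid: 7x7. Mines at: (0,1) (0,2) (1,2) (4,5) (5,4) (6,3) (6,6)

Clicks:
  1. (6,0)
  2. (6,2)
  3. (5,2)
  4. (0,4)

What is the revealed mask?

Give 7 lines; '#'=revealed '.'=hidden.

Click 1 (6,0) count=0: revealed 36 new [(0,3) (0,4) (0,5) (0,6) (1,0) (1,1) (1,3) (1,4) (1,5) (1,6) (2,0) (2,1) (2,2) (2,3) (2,4) (2,5) (2,6) (3,0) (3,1) (3,2) (3,3) (3,4) (3,5) (3,6) (4,0) (4,1) (4,2) (4,3) (4,4) (5,0) (5,1) (5,2) (5,3) (6,0) (6,1) (6,2)] -> total=36
Click 2 (6,2) count=1: revealed 0 new [(none)] -> total=36
Click 3 (5,2) count=1: revealed 0 new [(none)] -> total=36
Click 4 (0,4) count=0: revealed 0 new [(none)] -> total=36

Answer: ...####
##.####
#######
#######
#####..
####...
###....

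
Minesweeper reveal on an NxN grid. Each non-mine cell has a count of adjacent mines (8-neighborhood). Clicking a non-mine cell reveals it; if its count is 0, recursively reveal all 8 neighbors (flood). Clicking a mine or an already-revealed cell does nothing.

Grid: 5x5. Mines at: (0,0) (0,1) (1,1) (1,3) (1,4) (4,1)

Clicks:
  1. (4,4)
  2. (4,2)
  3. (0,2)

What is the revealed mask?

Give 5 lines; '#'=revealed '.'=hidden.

Answer: ..#..
.....
..###
..###
..###

Derivation:
Click 1 (4,4) count=0: revealed 9 new [(2,2) (2,3) (2,4) (3,2) (3,3) (3,4) (4,2) (4,3) (4,4)] -> total=9
Click 2 (4,2) count=1: revealed 0 new [(none)] -> total=9
Click 3 (0,2) count=3: revealed 1 new [(0,2)] -> total=10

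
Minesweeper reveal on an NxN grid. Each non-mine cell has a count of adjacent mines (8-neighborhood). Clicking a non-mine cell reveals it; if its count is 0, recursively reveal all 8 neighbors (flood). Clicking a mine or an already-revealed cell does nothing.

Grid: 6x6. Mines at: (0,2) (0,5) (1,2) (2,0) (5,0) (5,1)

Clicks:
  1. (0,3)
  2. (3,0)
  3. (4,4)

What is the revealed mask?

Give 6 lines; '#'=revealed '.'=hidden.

Click 1 (0,3) count=2: revealed 1 new [(0,3)] -> total=1
Click 2 (3,0) count=1: revealed 1 new [(3,0)] -> total=2
Click 3 (4,4) count=0: revealed 22 new [(1,3) (1,4) (1,5) (2,1) (2,2) (2,3) (2,4) (2,5) (3,1) (3,2) (3,3) (3,4) (3,5) (4,1) (4,2) (4,3) (4,4) (4,5) (5,2) (5,3) (5,4) (5,5)] -> total=24

Answer: ...#..
...###
.#####
######
.#####
..####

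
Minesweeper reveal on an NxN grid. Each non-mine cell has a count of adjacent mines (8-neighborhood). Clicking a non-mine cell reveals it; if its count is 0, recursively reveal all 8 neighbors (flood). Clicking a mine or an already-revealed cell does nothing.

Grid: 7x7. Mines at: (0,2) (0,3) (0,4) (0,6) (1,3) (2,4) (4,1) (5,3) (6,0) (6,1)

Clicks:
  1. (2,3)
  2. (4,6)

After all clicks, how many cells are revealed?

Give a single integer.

Click 1 (2,3) count=2: revealed 1 new [(2,3)] -> total=1
Click 2 (4,6) count=0: revealed 16 new [(1,5) (1,6) (2,5) (2,6) (3,4) (3,5) (3,6) (4,4) (4,5) (4,6) (5,4) (5,5) (5,6) (6,4) (6,5) (6,6)] -> total=17

Answer: 17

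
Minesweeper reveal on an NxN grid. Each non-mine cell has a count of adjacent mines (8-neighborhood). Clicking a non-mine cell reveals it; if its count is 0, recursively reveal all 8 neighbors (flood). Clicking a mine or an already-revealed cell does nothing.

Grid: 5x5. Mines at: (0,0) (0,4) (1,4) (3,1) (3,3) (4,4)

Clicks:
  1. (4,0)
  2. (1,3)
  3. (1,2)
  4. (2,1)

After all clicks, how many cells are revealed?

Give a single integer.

Click 1 (4,0) count=1: revealed 1 new [(4,0)] -> total=1
Click 2 (1,3) count=2: revealed 1 new [(1,3)] -> total=2
Click 3 (1,2) count=0: revealed 8 new [(0,1) (0,2) (0,3) (1,1) (1,2) (2,1) (2,2) (2,3)] -> total=10
Click 4 (2,1) count=1: revealed 0 new [(none)] -> total=10

Answer: 10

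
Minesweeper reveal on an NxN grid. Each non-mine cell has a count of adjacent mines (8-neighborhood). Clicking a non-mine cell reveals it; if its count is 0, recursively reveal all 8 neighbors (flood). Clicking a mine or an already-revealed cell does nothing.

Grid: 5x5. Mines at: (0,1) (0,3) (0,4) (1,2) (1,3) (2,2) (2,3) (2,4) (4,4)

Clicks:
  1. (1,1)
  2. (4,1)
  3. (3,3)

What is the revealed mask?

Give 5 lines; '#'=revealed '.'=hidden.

Click 1 (1,1) count=3: revealed 1 new [(1,1)] -> total=1
Click 2 (4,1) count=0: revealed 11 new [(1,0) (2,0) (2,1) (3,0) (3,1) (3,2) (3,3) (4,0) (4,1) (4,2) (4,3)] -> total=12
Click 3 (3,3) count=4: revealed 0 new [(none)] -> total=12

Answer: .....
##...
##...
####.
####.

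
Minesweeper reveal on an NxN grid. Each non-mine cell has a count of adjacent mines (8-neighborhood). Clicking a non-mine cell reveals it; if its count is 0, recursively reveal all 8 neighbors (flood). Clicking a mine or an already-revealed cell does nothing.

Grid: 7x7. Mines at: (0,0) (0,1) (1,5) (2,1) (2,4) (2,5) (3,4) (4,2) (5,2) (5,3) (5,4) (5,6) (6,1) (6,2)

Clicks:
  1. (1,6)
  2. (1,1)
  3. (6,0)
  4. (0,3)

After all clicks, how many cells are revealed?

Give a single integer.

Answer: 9

Derivation:
Click 1 (1,6) count=2: revealed 1 new [(1,6)] -> total=1
Click 2 (1,1) count=3: revealed 1 new [(1,1)] -> total=2
Click 3 (6,0) count=1: revealed 1 new [(6,0)] -> total=3
Click 4 (0,3) count=0: revealed 6 new [(0,2) (0,3) (0,4) (1,2) (1,3) (1,4)] -> total=9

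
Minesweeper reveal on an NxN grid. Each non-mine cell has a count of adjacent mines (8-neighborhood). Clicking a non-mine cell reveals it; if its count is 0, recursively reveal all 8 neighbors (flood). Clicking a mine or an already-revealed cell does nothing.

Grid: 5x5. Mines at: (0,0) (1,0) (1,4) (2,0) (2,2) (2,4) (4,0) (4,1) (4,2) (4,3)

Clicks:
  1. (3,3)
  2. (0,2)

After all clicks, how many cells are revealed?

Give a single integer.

Answer: 7

Derivation:
Click 1 (3,3) count=4: revealed 1 new [(3,3)] -> total=1
Click 2 (0,2) count=0: revealed 6 new [(0,1) (0,2) (0,3) (1,1) (1,2) (1,3)] -> total=7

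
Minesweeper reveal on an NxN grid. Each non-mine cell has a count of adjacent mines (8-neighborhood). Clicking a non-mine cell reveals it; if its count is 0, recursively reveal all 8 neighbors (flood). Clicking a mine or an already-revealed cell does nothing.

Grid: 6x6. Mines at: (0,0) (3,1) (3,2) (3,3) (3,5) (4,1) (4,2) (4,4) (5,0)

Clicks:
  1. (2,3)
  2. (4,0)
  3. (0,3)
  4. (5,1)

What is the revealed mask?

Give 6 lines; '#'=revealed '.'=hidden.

Click 1 (2,3) count=2: revealed 1 new [(2,3)] -> total=1
Click 2 (4,0) count=3: revealed 1 new [(4,0)] -> total=2
Click 3 (0,3) count=0: revealed 14 new [(0,1) (0,2) (0,3) (0,4) (0,5) (1,1) (1,2) (1,3) (1,4) (1,5) (2,1) (2,2) (2,4) (2,5)] -> total=16
Click 4 (5,1) count=3: revealed 1 new [(5,1)] -> total=17

Answer: .#####
.#####
.#####
......
#.....
.#....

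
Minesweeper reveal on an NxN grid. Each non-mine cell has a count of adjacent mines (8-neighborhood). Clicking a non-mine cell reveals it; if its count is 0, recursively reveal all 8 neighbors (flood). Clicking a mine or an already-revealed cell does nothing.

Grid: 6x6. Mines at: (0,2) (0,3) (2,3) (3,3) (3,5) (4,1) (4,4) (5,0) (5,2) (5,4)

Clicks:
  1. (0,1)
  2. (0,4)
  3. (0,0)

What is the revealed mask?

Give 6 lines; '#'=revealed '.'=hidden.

Answer: ##..#.
###...
###...
###...
......
......

Derivation:
Click 1 (0,1) count=1: revealed 1 new [(0,1)] -> total=1
Click 2 (0,4) count=1: revealed 1 new [(0,4)] -> total=2
Click 3 (0,0) count=0: revealed 10 new [(0,0) (1,0) (1,1) (1,2) (2,0) (2,1) (2,2) (3,0) (3,1) (3,2)] -> total=12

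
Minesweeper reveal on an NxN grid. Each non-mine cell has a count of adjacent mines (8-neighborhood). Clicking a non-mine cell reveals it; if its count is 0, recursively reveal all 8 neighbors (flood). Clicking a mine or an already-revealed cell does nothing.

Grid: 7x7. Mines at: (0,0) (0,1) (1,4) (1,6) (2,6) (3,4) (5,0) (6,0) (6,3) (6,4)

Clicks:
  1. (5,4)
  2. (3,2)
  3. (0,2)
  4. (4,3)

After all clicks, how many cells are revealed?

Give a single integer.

Answer: 21

Derivation:
Click 1 (5,4) count=2: revealed 1 new [(5,4)] -> total=1
Click 2 (3,2) count=0: revealed 19 new [(1,0) (1,1) (1,2) (1,3) (2,0) (2,1) (2,2) (2,3) (3,0) (3,1) (3,2) (3,3) (4,0) (4,1) (4,2) (4,3) (5,1) (5,2) (5,3)] -> total=20
Click 3 (0,2) count=1: revealed 1 new [(0,2)] -> total=21
Click 4 (4,3) count=1: revealed 0 new [(none)] -> total=21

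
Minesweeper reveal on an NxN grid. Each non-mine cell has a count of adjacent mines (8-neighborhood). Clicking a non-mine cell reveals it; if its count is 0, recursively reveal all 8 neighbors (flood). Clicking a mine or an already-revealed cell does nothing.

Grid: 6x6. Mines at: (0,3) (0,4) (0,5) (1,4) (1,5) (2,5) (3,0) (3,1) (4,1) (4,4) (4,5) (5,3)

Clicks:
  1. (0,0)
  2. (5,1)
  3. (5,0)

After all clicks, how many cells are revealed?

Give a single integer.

Click 1 (0,0) count=0: revealed 9 new [(0,0) (0,1) (0,2) (1,0) (1,1) (1,2) (2,0) (2,1) (2,2)] -> total=9
Click 2 (5,1) count=1: revealed 1 new [(5,1)] -> total=10
Click 3 (5,0) count=1: revealed 1 new [(5,0)] -> total=11

Answer: 11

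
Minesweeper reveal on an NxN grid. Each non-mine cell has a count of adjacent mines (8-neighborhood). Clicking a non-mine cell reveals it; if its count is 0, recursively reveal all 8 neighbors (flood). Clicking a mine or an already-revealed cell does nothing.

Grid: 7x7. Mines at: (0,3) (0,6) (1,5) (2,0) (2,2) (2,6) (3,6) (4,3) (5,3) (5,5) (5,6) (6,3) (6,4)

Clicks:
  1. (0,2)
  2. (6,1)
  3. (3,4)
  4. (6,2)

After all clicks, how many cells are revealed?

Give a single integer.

Answer: 14

Derivation:
Click 1 (0,2) count=1: revealed 1 new [(0,2)] -> total=1
Click 2 (6,1) count=0: revealed 12 new [(3,0) (3,1) (3,2) (4,0) (4,1) (4,2) (5,0) (5,1) (5,2) (6,0) (6,1) (6,2)] -> total=13
Click 3 (3,4) count=1: revealed 1 new [(3,4)] -> total=14
Click 4 (6,2) count=2: revealed 0 new [(none)] -> total=14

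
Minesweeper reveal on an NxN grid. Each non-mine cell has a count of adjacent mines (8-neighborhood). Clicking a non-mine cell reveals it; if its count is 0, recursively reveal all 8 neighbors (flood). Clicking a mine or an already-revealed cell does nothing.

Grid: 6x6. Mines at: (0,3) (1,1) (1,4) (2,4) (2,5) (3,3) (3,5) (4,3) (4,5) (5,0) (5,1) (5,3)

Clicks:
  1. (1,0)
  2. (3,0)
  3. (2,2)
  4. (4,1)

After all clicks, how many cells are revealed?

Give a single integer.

Answer: 10

Derivation:
Click 1 (1,0) count=1: revealed 1 new [(1,0)] -> total=1
Click 2 (3,0) count=0: revealed 9 new [(2,0) (2,1) (2,2) (3,0) (3,1) (3,2) (4,0) (4,1) (4,2)] -> total=10
Click 3 (2,2) count=2: revealed 0 new [(none)] -> total=10
Click 4 (4,1) count=2: revealed 0 new [(none)] -> total=10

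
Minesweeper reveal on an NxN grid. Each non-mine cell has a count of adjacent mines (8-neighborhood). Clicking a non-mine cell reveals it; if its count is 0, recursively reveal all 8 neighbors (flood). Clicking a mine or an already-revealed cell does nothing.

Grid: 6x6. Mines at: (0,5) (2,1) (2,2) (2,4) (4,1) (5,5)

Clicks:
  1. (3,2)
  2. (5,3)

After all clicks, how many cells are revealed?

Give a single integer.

Click 1 (3,2) count=3: revealed 1 new [(3,2)] -> total=1
Click 2 (5,3) count=0: revealed 8 new [(3,3) (3,4) (4,2) (4,3) (4,4) (5,2) (5,3) (5,4)] -> total=9

Answer: 9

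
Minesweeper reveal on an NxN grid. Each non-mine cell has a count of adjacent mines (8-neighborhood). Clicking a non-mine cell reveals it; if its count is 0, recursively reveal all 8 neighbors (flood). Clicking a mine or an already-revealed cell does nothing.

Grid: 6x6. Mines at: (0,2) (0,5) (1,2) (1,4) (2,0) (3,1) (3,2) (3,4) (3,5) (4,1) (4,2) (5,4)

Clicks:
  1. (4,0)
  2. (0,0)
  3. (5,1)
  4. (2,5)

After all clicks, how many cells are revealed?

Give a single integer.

Click 1 (4,0) count=2: revealed 1 new [(4,0)] -> total=1
Click 2 (0,0) count=0: revealed 4 new [(0,0) (0,1) (1,0) (1,1)] -> total=5
Click 3 (5,1) count=2: revealed 1 new [(5,1)] -> total=6
Click 4 (2,5) count=3: revealed 1 new [(2,5)] -> total=7

Answer: 7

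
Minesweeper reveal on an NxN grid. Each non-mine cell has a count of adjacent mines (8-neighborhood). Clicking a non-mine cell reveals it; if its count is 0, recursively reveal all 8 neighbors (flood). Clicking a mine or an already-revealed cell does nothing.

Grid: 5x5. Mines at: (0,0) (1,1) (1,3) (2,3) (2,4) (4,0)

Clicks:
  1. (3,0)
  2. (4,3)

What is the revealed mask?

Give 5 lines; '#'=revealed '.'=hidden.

Answer: .....
.....
.....
#####
.####

Derivation:
Click 1 (3,0) count=1: revealed 1 new [(3,0)] -> total=1
Click 2 (4,3) count=0: revealed 8 new [(3,1) (3,2) (3,3) (3,4) (4,1) (4,2) (4,3) (4,4)] -> total=9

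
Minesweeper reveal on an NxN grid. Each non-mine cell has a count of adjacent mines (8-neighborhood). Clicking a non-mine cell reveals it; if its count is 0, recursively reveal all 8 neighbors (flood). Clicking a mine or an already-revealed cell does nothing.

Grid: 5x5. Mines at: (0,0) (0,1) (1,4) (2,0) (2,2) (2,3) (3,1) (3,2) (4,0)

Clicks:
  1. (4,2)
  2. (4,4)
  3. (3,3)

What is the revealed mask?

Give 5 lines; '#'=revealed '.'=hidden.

Click 1 (4,2) count=2: revealed 1 new [(4,2)] -> total=1
Click 2 (4,4) count=0: revealed 4 new [(3,3) (3,4) (4,3) (4,4)] -> total=5
Click 3 (3,3) count=3: revealed 0 new [(none)] -> total=5

Answer: .....
.....
.....
...##
..###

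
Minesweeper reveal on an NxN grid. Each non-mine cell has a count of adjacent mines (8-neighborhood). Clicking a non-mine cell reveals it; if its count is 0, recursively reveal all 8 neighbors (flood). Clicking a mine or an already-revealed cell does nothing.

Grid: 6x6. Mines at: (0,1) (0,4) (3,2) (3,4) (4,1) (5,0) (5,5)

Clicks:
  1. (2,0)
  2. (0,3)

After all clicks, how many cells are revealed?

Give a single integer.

Answer: 7

Derivation:
Click 1 (2,0) count=0: revealed 6 new [(1,0) (1,1) (2,0) (2,1) (3,0) (3,1)] -> total=6
Click 2 (0,3) count=1: revealed 1 new [(0,3)] -> total=7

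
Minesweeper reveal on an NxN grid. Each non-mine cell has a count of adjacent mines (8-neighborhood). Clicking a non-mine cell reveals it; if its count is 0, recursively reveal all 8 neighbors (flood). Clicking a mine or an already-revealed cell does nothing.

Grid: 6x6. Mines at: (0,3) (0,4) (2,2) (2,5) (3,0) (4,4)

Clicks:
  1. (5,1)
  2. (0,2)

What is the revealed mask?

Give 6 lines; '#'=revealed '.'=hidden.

Click 1 (5,1) count=0: revealed 11 new [(3,1) (3,2) (3,3) (4,0) (4,1) (4,2) (4,3) (5,0) (5,1) (5,2) (5,3)] -> total=11
Click 2 (0,2) count=1: revealed 1 new [(0,2)] -> total=12

Answer: ..#...
......
......
.###..
####..
####..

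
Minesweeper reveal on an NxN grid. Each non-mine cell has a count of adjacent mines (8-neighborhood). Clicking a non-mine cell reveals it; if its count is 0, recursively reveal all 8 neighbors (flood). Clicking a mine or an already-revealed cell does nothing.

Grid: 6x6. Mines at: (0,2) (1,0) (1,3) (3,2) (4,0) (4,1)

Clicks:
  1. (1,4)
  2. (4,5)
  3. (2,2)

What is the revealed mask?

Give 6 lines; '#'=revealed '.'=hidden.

Answer: ....##
....##
..####
...###
..####
..####

Derivation:
Click 1 (1,4) count=1: revealed 1 new [(1,4)] -> total=1
Click 2 (4,5) count=0: revealed 17 new [(0,4) (0,5) (1,5) (2,3) (2,4) (2,5) (3,3) (3,4) (3,5) (4,2) (4,3) (4,4) (4,5) (5,2) (5,3) (5,4) (5,5)] -> total=18
Click 3 (2,2) count=2: revealed 1 new [(2,2)] -> total=19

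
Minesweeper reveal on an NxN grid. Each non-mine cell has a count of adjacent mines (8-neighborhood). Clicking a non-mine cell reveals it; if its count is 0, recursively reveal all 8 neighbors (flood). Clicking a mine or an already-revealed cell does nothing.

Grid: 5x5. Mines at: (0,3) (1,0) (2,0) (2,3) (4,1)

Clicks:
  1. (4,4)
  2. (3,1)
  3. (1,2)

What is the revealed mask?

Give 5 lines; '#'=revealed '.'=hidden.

Click 1 (4,4) count=0: revealed 6 new [(3,2) (3,3) (3,4) (4,2) (4,3) (4,4)] -> total=6
Click 2 (3,1) count=2: revealed 1 new [(3,1)] -> total=7
Click 3 (1,2) count=2: revealed 1 new [(1,2)] -> total=8

Answer: .....
..#..
.....
.####
..###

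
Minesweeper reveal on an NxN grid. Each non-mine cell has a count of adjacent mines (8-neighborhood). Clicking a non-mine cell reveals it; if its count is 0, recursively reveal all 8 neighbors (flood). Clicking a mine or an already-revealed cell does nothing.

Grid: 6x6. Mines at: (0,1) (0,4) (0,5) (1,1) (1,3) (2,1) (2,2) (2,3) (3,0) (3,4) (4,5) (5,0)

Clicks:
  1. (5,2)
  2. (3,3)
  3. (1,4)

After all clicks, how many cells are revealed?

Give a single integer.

Click 1 (5,2) count=0: revealed 11 new [(3,1) (3,2) (3,3) (4,1) (4,2) (4,3) (4,4) (5,1) (5,2) (5,3) (5,4)] -> total=11
Click 2 (3,3) count=3: revealed 0 new [(none)] -> total=11
Click 3 (1,4) count=4: revealed 1 new [(1,4)] -> total=12

Answer: 12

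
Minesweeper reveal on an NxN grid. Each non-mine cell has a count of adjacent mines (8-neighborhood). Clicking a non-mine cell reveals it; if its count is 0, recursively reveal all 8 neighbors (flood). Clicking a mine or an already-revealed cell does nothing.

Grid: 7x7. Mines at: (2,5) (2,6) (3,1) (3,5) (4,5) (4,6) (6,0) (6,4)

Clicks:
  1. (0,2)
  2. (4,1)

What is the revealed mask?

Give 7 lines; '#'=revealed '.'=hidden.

Click 1 (0,2) count=0: revealed 33 new [(0,0) (0,1) (0,2) (0,3) (0,4) (0,5) (0,6) (1,0) (1,1) (1,2) (1,3) (1,4) (1,5) (1,6) (2,0) (2,1) (2,2) (2,3) (2,4) (3,2) (3,3) (3,4) (4,1) (4,2) (4,3) (4,4) (5,1) (5,2) (5,3) (5,4) (6,1) (6,2) (6,3)] -> total=33
Click 2 (4,1) count=1: revealed 0 new [(none)] -> total=33

Answer: #######
#######
#####..
..###..
.####..
.####..
.###...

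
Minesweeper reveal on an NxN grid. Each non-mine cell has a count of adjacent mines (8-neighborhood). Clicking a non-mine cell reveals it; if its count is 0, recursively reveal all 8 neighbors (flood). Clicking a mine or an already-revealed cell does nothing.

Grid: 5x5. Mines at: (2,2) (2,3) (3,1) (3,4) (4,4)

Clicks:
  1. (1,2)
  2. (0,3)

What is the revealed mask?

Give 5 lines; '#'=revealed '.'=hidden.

Click 1 (1,2) count=2: revealed 1 new [(1,2)] -> total=1
Click 2 (0,3) count=0: revealed 11 new [(0,0) (0,1) (0,2) (0,3) (0,4) (1,0) (1,1) (1,3) (1,4) (2,0) (2,1)] -> total=12

Answer: #####
#####
##...
.....
.....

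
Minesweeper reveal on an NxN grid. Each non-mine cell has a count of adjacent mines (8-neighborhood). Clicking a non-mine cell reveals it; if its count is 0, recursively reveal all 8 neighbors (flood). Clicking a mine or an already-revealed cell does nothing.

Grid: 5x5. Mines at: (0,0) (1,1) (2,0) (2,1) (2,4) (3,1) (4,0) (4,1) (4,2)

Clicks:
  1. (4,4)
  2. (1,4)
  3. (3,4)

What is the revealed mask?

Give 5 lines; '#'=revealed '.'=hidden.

Click 1 (4,4) count=0: revealed 4 new [(3,3) (3,4) (4,3) (4,4)] -> total=4
Click 2 (1,4) count=1: revealed 1 new [(1,4)] -> total=5
Click 3 (3,4) count=1: revealed 0 new [(none)] -> total=5

Answer: .....
....#
.....
...##
...##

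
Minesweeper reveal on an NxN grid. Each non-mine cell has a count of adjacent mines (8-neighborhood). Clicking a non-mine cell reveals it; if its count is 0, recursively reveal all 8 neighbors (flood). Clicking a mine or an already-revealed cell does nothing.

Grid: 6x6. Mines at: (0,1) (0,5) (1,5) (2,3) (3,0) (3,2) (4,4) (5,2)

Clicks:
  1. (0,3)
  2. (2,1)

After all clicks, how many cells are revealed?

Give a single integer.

Click 1 (0,3) count=0: revealed 6 new [(0,2) (0,3) (0,4) (1,2) (1,3) (1,4)] -> total=6
Click 2 (2,1) count=2: revealed 1 new [(2,1)] -> total=7

Answer: 7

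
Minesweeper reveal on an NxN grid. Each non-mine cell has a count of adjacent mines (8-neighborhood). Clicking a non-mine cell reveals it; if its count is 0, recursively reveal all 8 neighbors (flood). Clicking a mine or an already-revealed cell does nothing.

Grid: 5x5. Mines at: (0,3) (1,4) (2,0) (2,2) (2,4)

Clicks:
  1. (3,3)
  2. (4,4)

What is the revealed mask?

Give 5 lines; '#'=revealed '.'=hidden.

Answer: .....
.....
.....
#####
#####

Derivation:
Click 1 (3,3) count=2: revealed 1 new [(3,3)] -> total=1
Click 2 (4,4) count=0: revealed 9 new [(3,0) (3,1) (3,2) (3,4) (4,0) (4,1) (4,2) (4,3) (4,4)] -> total=10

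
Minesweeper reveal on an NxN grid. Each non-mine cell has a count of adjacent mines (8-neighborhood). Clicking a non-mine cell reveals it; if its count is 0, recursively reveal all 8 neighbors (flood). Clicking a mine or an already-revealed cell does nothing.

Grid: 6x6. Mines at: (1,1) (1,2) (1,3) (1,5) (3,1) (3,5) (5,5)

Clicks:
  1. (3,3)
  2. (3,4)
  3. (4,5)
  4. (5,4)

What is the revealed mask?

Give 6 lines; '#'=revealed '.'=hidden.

Click 1 (3,3) count=0: revealed 16 new [(2,2) (2,3) (2,4) (3,2) (3,3) (3,4) (4,0) (4,1) (4,2) (4,3) (4,4) (5,0) (5,1) (5,2) (5,3) (5,4)] -> total=16
Click 2 (3,4) count=1: revealed 0 new [(none)] -> total=16
Click 3 (4,5) count=2: revealed 1 new [(4,5)] -> total=17
Click 4 (5,4) count=1: revealed 0 new [(none)] -> total=17

Answer: ......
......
..###.
..###.
######
#####.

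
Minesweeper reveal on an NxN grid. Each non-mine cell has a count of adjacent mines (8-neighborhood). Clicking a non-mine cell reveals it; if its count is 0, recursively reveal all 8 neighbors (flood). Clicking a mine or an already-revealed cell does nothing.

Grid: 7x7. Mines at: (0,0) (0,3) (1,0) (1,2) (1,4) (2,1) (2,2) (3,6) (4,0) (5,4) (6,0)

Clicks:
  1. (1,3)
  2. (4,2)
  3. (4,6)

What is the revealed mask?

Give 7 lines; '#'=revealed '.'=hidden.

Answer: .......
...#...
.......
.###...
.###..#
.###...
.###...

Derivation:
Click 1 (1,3) count=4: revealed 1 new [(1,3)] -> total=1
Click 2 (4,2) count=0: revealed 12 new [(3,1) (3,2) (3,3) (4,1) (4,2) (4,3) (5,1) (5,2) (5,3) (6,1) (6,2) (6,3)] -> total=13
Click 3 (4,6) count=1: revealed 1 new [(4,6)] -> total=14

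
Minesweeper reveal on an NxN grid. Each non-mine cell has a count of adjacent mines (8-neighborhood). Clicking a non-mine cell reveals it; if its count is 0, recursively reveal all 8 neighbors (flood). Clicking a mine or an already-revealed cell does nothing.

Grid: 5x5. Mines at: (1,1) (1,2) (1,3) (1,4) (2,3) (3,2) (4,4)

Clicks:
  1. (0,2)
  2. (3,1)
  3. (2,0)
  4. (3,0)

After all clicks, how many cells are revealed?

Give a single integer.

Click 1 (0,2) count=3: revealed 1 new [(0,2)] -> total=1
Click 2 (3,1) count=1: revealed 1 new [(3,1)] -> total=2
Click 3 (2,0) count=1: revealed 1 new [(2,0)] -> total=3
Click 4 (3,0) count=0: revealed 4 new [(2,1) (3,0) (4,0) (4,1)] -> total=7

Answer: 7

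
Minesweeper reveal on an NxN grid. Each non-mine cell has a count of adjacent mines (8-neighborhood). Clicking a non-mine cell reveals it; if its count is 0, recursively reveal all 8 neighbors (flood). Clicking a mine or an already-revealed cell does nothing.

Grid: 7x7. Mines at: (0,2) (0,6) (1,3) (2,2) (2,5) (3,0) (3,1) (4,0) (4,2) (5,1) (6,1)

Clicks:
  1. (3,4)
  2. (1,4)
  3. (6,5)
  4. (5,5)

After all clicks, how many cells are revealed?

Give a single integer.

Answer: 19

Derivation:
Click 1 (3,4) count=1: revealed 1 new [(3,4)] -> total=1
Click 2 (1,4) count=2: revealed 1 new [(1,4)] -> total=2
Click 3 (6,5) count=0: revealed 17 new [(3,3) (3,5) (3,6) (4,3) (4,4) (4,5) (4,6) (5,2) (5,3) (5,4) (5,5) (5,6) (6,2) (6,3) (6,4) (6,5) (6,6)] -> total=19
Click 4 (5,5) count=0: revealed 0 new [(none)] -> total=19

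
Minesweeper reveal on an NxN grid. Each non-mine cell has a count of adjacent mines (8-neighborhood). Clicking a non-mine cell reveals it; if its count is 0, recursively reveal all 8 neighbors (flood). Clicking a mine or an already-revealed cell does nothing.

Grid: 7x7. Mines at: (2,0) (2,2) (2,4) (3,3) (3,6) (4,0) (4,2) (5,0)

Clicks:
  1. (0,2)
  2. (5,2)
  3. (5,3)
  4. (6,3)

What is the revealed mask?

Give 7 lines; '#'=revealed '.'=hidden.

Click 1 (0,2) count=0: revealed 16 new [(0,0) (0,1) (0,2) (0,3) (0,4) (0,5) (0,6) (1,0) (1,1) (1,2) (1,3) (1,4) (1,5) (1,6) (2,5) (2,6)] -> total=16
Click 2 (5,2) count=1: revealed 1 new [(5,2)] -> total=17
Click 3 (5,3) count=1: revealed 1 new [(5,3)] -> total=18
Click 4 (6,3) count=0: revealed 14 new [(4,3) (4,4) (4,5) (4,6) (5,1) (5,4) (5,5) (5,6) (6,1) (6,2) (6,3) (6,4) (6,5) (6,6)] -> total=32

Answer: #######
#######
.....##
.......
...####
.######
.######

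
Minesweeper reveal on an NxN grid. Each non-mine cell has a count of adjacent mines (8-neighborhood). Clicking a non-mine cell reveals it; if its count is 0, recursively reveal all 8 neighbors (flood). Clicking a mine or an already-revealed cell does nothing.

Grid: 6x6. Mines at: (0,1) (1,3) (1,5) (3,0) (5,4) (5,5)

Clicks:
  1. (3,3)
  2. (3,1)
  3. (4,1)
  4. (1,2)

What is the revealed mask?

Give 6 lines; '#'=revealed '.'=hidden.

Click 1 (3,3) count=0: revealed 20 new [(2,1) (2,2) (2,3) (2,4) (2,5) (3,1) (3,2) (3,3) (3,4) (3,5) (4,0) (4,1) (4,2) (4,3) (4,4) (4,5) (5,0) (5,1) (5,2) (5,3)] -> total=20
Click 2 (3,1) count=1: revealed 0 new [(none)] -> total=20
Click 3 (4,1) count=1: revealed 0 new [(none)] -> total=20
Click 4 (1,2) count=2: revealed 1 new [(1,2)] -> total=21

Answer: ......
..#...
.#####
.#####
######
####..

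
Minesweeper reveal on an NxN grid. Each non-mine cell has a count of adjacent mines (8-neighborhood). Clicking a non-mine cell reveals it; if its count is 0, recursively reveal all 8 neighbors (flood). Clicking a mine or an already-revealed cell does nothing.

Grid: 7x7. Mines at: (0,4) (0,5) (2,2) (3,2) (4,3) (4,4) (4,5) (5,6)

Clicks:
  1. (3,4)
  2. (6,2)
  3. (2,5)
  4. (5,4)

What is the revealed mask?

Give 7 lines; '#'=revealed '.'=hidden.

Click 1 (3,4) count=3: revealed 1 new [(3,4)] -> total=1
Click 2 (6,2) count=0: revealed 27 new [(0,0) (0,1) (0,2) (0,3) (1,0) (1,1) (1,2) (1,3) (2,0) (2,1) (3,0) (3,1) (4,0) (4,1) (4,2) (5,0) (5,1) (5,2) (5,3) (5,4) (5,5) (6,0) (6,1) (6,2) (6,3) (6,4) (6,5)] -> total=28
Click 3 (2,5) count=0: revealed 10 new [(1,4) (1,5) (1,6) (2,3) (2,4) (2,5) (2,6) (3,3) (3,5) (3,6)] -> total=38
Click 4 (5,4) count=3: revealed 0 new [(none)] -> total=38

Answer: ####...
#######
##.####
##.####
###....
######.
######.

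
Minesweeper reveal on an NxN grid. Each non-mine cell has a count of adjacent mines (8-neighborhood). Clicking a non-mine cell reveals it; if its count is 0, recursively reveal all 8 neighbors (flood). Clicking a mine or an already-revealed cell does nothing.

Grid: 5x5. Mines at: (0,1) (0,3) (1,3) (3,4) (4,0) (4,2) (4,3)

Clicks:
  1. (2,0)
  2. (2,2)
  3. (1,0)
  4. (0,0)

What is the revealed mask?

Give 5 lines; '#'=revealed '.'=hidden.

Click 1 (2,0) count=0: revealed 9 new [(1,0) (1,1) (1,2) (2,0) (2,1) (2,2) (3,0) (3,1) (3,2)] -> total=9
Click 2 (2,2) count=1: revealed 0 new [(none)] -> total=9
Click 3 (1,0) count=1: revealed 0 new [(none)] -> total=9
Click 4 (0,0) count=1: revealed 1 new [(0,0)] -> total=10

Answer: #....
###..
###..
###..
.....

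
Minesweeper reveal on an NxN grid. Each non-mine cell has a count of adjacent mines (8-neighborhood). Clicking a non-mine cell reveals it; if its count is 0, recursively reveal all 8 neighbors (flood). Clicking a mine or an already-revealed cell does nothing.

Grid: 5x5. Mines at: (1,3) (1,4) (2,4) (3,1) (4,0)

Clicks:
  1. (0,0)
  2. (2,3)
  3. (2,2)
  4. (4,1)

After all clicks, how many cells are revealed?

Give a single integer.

Answer: 11

Derivation:
Click 1 (0,0) count=0: revealed 9 new [(0,0) (0,1) (0,2) (1,0) (1,1) (1,2) (2,0) (2,1) (2,2)] -> total=9
Click 2 (2,3) count=3: revealed 1 new [(2,3)] -> total=10
Click 3 (2,2) count=2: revealed 0 new [(none)] -> total=10
Click 4 (4,1) count=2: revealed 1 new [(4,1)] -> total=11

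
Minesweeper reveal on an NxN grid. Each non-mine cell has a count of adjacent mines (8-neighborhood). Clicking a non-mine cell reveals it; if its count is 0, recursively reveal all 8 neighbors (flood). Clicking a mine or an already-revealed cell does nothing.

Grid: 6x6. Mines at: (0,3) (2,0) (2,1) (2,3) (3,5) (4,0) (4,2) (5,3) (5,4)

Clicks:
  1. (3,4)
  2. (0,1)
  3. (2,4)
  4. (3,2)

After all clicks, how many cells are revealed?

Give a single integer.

Answer: 9

Derivation:
Click 1 (3,4) count=2: revealed 1 new [(3,4)] -> total=1
Click 2 (0,1) count=0: revealed 6 new [(0,0) (0,1) (0,2) (1,0) (1,1) (1,2)] -> total=7
Click 3 (2,4) count=2: revealed 1 new [(2,4)] -> total=8
Click 4 (3,2) count=3: revealed 1 new [(3,2)] -> total=9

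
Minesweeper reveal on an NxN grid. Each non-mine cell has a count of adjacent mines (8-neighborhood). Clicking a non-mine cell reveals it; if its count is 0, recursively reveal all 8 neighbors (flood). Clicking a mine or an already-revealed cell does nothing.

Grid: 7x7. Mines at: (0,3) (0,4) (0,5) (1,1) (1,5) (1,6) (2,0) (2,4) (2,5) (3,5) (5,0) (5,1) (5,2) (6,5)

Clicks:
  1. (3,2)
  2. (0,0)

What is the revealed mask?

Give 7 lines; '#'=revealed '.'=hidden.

Click 1 (3,2) count=0: revealed 9 new [(2,1) (2,2) (2,3) (3,1) (3,2) (3,3) (4,1) (4,2) (4,3)] -> total=9
Click 2 (0,0) count=1: revealed 1 new [(0,0)] -> total=10

Answer: #......
.......
.###...
.###...
.###...
.......
.......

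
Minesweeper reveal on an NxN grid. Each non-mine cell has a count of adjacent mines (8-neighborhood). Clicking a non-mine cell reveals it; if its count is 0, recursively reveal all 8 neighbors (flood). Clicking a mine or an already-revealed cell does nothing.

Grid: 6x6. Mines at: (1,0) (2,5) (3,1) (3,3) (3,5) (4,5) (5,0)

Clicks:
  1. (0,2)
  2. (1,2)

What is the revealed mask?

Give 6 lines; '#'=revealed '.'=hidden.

Click 1 (0,2) count=0: revealed 14 new [(0,1) (0,2) (0,3) (0,4) (0,5) (1,1) (1,2) (1,3) (1,4) (1,5) (2,1) (2,2) (2,3) (2,4)] -> total=14
Click 2 (1,2) count=0: revealed 0 new [(none)] -> total=14

Answer: .#####
.#####
.####.
......
......
......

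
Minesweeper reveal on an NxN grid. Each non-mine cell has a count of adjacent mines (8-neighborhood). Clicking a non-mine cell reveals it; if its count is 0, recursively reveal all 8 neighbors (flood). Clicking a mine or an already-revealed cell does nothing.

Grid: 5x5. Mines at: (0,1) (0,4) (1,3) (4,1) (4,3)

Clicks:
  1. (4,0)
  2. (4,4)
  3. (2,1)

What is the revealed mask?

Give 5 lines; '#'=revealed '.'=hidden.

Answer: .....
###..
###..
###..
#...#

Derivation:
Click 1 (4,0) count=1: revealed 1 new [(4,0)] -> total=1
Click 2 (4,4) count=1: revealed 1 new [(4,4)] -> total=2
Click 3 (2,1) count=0: revealed 9 new [(1,0) (1,1) (1,2) (2,0) (2,1) (2,2) (3,0) (3,1) (3,2)] -> total=11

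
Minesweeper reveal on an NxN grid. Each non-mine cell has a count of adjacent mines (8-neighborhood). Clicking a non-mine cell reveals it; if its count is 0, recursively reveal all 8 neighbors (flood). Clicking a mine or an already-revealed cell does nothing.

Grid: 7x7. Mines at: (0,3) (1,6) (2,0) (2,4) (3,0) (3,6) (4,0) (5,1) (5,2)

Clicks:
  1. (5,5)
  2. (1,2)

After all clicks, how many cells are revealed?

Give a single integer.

Click 1 (5,5) count=0: revealed 15 new [(3,3) (3,4) (3,5) (4,3) (4,4) (4,5) (4,6) (5,3) (5,4) (5,5) (5,6) (6,3) (6,4) (6,5) (6,6)] -> total=15
Click 2 (1,2) count=1: revealed 1 new [(1,2)] -> total=16

Answer: 16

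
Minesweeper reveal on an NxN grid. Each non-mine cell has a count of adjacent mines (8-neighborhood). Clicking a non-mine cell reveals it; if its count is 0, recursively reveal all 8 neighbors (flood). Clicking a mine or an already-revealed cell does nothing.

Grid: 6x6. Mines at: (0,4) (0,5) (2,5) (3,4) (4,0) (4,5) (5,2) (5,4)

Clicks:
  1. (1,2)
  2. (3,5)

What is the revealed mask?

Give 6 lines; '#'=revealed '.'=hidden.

Click 1 (1,2) count=0: revealed 19 new [(0,0) (0,1) (0,2) (0,3) (1,0) (1,1) (1,2) (1,3) (2,0) (2,1) (2,2) (2,3) (3,0) (3,1) (3,2) (3,3) (4,1) (4,2) (4,3)] -> total=19
Click 2 (3,5) count=3: revealed 1 new [(3,5)] -> total=20

Answer: ####..
####..
####..
####.#
.###..
......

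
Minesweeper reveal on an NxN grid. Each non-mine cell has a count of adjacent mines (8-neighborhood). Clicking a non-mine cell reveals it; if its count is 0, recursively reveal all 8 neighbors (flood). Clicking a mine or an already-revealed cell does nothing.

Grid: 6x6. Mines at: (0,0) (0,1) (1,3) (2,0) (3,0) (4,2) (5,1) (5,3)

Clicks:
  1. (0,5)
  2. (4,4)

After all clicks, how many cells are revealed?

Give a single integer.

Answer: 15

Derivation:
Click 1 (0,5) count=0: revealed 15 new [(0,4) (0,5) (1,4) (1,5) (2,3) (2,4) (2,5) (3,3) (3,4) (3,5) (4,3) (4,4) (4,5) (5,4) (5,5)] -> total=15
Click 2 (4,4) count=1: revealed 0 new [(none)] -> total=15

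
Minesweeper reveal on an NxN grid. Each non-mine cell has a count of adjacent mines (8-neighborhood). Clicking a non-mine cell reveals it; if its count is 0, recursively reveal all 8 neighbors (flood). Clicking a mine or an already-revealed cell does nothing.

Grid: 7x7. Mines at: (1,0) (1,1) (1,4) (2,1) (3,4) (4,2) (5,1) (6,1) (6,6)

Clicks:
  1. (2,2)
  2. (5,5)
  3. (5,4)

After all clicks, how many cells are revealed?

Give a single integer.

Click 1 (2,2) count=2: revealed 1 new [(2,2)] -> total=1
Click 2 (5,5) count=1: revealed 1 new [(5,5)] -> total=2
Click 3 (5,4) count=0: revealed 10 new [(4,3) (4,4) (4,5) (5,2) (5,3) (5,4) (6,2) (6,3) (6,4) (6,5)] -> total=12

Answer: 12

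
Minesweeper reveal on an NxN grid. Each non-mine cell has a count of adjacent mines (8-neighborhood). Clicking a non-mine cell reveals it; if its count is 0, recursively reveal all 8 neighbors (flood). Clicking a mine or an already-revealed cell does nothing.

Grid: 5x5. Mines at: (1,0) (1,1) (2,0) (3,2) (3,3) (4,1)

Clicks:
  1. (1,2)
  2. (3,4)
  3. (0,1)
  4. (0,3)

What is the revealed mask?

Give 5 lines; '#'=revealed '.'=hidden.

Answer: .####
..###
..###
....#
.....

Derivation:
Click 1 (1,2) count=1: revealed 1 new [(1,2)] -> total=1
Click 2 (3,4) count=1: revealed 1 new [(3,4)] -> total=2
Click 3 (0,1) count=2: revealed 1 new [(0,1)] -> total=3
Click 4 (0,3) count=0: revealed 8 new [(0,2) (0,3) (0,4) (1,3) (1,4) (2,2) (2,3) (2,4)] -> total=11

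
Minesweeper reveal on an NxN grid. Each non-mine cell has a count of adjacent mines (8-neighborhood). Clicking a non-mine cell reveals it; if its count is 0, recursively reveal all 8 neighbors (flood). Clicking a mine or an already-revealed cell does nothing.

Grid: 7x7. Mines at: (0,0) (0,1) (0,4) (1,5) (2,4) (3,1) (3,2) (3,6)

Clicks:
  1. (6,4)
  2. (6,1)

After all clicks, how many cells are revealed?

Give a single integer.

Answer: 24

Derivation:
Click 1 (6,4) count=0: revealed 24 new [(3,3) (3,4) (3,5) (4,0) (4,1) (4,2) (4,3) (4,4) (4,5) (4,6) (5,0) (5,1) (5,2) (5,3) (5,4) (5,5) (5,6) (6,0) (6,1) (6,2) (6,3) (6,4) (6,5) (6,6)] -> total=24
Click 2 (6,1) count=0: revealed 0 new [(none)] -> total=24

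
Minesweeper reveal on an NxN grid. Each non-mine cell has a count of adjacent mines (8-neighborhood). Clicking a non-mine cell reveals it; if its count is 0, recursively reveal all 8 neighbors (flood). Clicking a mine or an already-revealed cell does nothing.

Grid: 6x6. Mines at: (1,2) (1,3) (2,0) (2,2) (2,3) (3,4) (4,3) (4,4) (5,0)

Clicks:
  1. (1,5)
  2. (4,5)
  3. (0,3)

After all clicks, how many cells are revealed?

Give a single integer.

Answer: 8

Derivation:
Click 1 (1,5) count=0: revealed 6 new [(0,4) (0,5) (1,4) (1,5) (2,4) (2,5)] -> total=6
Click 2 (4,5) count=2: revealed 1 new [(4,5)] -> total=7
Click 3 (0,3) count=2: revealed 1 new [(0,3)] -> total=8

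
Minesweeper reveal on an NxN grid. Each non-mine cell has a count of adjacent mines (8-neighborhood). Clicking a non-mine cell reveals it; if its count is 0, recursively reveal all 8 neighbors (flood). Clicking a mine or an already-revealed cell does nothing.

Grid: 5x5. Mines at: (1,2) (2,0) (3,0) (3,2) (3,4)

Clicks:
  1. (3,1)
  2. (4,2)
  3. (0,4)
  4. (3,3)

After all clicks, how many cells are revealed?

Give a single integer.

Click 1 (3,1) count=3: revealed 1 new [(3,1)] -> total=1
Click 2 (4,2) count=1: revealed 1 new [(4,2)] -> total=2
Click 3 (0,4) count=0: revealed 6 new [(0,3) (0,4) (1,3) (1,4) (2,3) (2,4)] -> total=8
Click 4 (3,3) count=2: revealed 1 new [(3,3)] -> total=9

Answer: 9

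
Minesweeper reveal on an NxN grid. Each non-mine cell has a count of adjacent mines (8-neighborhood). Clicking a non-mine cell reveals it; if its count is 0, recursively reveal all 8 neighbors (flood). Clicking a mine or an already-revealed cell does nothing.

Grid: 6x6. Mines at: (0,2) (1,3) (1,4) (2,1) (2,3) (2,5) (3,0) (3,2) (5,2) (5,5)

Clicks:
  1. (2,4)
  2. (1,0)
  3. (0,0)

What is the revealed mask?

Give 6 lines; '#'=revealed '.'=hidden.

Answer: ##....
##....
....#.
......
......
......

Derivation:
Click 1 (2,4) count=4: revealed 1 new [(2,4)] -> total=1
Click 2 (1,0) count=1: revealed 1 new [(1,0)] -> total=2
Click 3 (0,0) count=0: revealed 3 new [(0,0) (0,1) (1,1)] -> total=5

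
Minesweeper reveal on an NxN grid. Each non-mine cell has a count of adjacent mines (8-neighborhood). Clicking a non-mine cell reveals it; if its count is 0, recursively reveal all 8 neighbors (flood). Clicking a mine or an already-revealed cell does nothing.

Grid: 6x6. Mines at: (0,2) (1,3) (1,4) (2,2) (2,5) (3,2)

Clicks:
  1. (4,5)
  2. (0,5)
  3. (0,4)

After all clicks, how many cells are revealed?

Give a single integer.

Click 1 (4,5) count=0: revealed 23 new [(0,0) (0,1) (1,0) (1,1) (2,0) (2,1) (3,0) (3,1) (3,3) (3,4) (3,5) (4,0) (4,1) (4,2) (4,3) (4,4) (4,5) (5,0) (5,1) (5,2) (5,3) (5,4) (5,5)] -> total=23
Click 2 (0,5) count=1: revealed 1 new [(0,5)] -> total=24
Click 3 (0,4) count=2: revealed 1 new [(0,4)] -> total=25

Answer: 25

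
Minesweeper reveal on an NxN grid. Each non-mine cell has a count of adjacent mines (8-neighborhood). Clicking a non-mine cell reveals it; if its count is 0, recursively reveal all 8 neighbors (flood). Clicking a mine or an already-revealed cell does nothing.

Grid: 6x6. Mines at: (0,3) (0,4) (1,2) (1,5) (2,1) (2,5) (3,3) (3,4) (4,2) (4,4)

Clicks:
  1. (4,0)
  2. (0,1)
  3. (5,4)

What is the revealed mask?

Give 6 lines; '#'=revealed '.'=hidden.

Answer: .#....
......
......
##....
##....
##..#.

Derivation:
Click 1 (4,0) count=0: revealed 6 new [(3,0) (3,1) (4,0) (4,1) (5,0) (5,1)] -> total=6
Click 2 (0,1) count=1: revealed 1 new [(0,1)] -> total=7
Click 3 (5,4) count=1: revealed 1 new [(5,4)] -> total=8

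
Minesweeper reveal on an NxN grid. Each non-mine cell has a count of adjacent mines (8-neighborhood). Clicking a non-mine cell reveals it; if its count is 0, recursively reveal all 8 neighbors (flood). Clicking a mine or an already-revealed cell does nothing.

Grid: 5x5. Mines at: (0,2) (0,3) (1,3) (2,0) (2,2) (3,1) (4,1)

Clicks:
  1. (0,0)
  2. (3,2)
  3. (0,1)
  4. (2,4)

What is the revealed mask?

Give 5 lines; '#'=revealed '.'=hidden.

Click 1 (0,0) count=0: revealed 4 new [(0,0) (0,1) (1,0) (1,1)] -> total=4
Click 2 (3,2) count=3: revealed 1 new [(3,2)] -> total=5
Click 3 (0,1) count=1: revealed 0 new [(none)] -> total=5
Click 4 (2,4) count=1: revealed 1 new [(2,4)] -> total=6

Answer: ##...
##...
....#
..#..
.....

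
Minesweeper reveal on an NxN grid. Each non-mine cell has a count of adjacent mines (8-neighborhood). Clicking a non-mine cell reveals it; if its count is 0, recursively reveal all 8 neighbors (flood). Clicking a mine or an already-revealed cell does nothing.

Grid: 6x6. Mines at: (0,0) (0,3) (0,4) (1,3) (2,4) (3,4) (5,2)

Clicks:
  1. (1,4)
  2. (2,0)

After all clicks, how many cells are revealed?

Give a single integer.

Answer: 18

Derivation:
Click 1 (1,4) count=4: revealed 1 new [(1,4)] -> total=1
Click 2 (2,0) count=0: revealed 17 new [(1,0) (1,1) (1,2) (2,0) (2,1) (2,2) (2,3) (3,0) (3,1) (3,2) (3,3) (4,0) (4,1) (4,2) (4,3) (5,0) (5,1)] -> total=18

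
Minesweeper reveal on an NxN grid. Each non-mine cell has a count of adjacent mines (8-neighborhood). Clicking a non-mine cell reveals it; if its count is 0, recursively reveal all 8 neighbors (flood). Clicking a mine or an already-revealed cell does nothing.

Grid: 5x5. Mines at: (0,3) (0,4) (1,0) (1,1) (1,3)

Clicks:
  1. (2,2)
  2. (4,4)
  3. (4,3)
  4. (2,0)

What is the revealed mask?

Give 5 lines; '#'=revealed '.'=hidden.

Click 1 (2,2) count=2: revealed 1 new [(2,2)] -> total=1
Click 2 (4,4) count=0: revealed 14 new [(2,0) (2,1) (2,3) (2,4) (3,0) (3,1) (3,2) (3,3) (3,4) (4,0) (4,1) (4,2) (4,3) (4,4)] -> total=15
Click 3 (4,3) count=0: revealed 0 new [(none)] -> total=15
Click 4 (2,0) count=2: revealed 0 new [(none)] -> total=15

Answer: .....
.....
#####
#####
#####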